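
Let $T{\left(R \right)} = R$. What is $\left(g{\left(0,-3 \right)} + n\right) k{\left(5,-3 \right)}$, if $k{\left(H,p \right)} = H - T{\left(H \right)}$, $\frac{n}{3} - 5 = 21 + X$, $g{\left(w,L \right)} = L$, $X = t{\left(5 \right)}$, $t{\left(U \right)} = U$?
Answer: $0$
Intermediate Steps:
$X = 5$
$n = 93$ ($n = 15 + 3 \left(21 + 5\right) = 15 + 3 \cdot 26 = 15 + 78 = 93$)
$k{\left(H,p \right)} = 0$ ($k{\left(H,p \right)} = H - H = 0$)
$\left(g{\left(0,-3 \right)} + n\right) k{\left(5,-3 \right)} = \left(-3 + 93\right) 0 = 90 \cdot 0 = 0$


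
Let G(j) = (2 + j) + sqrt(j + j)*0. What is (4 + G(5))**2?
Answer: 121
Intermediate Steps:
G(j) = 2 + j (G(j) = (2 + j) + sqrt(2*j)*0 = (2 + j) + (sqrt(2)*sqrt(j))*0 = (2 + j) + 0 = 2 + j)
(4 + G(5))**2 = (4 + (2 + 5))**2 = (4 + 7)**2 = 11**2 = 121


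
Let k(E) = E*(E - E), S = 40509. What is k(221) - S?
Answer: -40509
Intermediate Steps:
k(E) = 0 (k(E) = E*0 = 0)
k(221) - S = 0 - 1*40509 = 0 - 40509 = -40509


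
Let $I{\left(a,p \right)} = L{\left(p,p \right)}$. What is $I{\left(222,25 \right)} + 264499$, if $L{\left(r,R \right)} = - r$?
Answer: $264474$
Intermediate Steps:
$I{\left(a,p \right)} = - p$
$I{\left(222,25 \right)} + 264499 = \left(-1\right) 25 + 264499 = -25 + 264499 = 264474$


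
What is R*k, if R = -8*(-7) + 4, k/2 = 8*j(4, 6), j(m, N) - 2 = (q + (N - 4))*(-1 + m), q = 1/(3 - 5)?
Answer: 6240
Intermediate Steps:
q = -1/2 (q = 1/(-2) = -1/2 ≈ -0.50000)
j(m, N) = 2 + (-1 + m)*(-9/2 + N) (j(m, N) = 2 + (-1/2 + (N - 4))*(-1 + m) = 2 + (-1/2 + (-4 + N))*(-1 + m) = 2 + (-9/2 + N)*(-1 + m) = 2 + (-1 + m)*(-9/2 + N))
k = 104 (k = 2*(8*(13/2 - 1*6 - 9/2*4 + 6*4)) = 2*(8*(13/2 - 6 - 18 + 24)) = 2*(8*(13/2)) = 2*52 = 104)
R = 60 (R = 56 + 4 = 60)
R*k = 60*104 = 6240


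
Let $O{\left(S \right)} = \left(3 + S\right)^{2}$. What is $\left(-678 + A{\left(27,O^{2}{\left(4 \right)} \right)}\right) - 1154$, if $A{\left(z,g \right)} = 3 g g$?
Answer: $17292571$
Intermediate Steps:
$A{\left(z,g \right)} = 3 g^{2}$
$\left(-678 + A{\left(27,O^{2}{\left(4 \right)} \right)}\right) - 1154 = \left(-678 + 3 \left(\left(\left(3 + 4\right)^{2}\right)^{2}\right)^{2}\right) - 1154 = \left(-678 + 3 \left(\left(7^{2}\right)^{2}\right)^{2}\right) - 1154 = \left(-678 + 3 \left(49^{2}\right)^{2}\right) - 1154 = \left(-678 + 3 \cdot 2401^{2}\right) - 1154 = \left(-678 + 3 \cdot 5764801\right) - 1154 = \left(-678 + 17294403\right) - 1154 = 17293725 - 1154 = 17292571$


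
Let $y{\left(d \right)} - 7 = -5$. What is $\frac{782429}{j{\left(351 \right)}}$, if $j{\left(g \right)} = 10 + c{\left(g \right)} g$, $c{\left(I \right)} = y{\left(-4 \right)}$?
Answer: $\frac{782429}{712} \approx 1098.9$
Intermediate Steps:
$y{\left(d \right)} = 2$ ($y{\left(d \right)} = 7 - 5 = 2$)
$c{\left(I \right)} = 2$
$j{\left(g \right)} = 10 + 2 g$
$\frac{782429}{j{\left(351 \right)}} = \frac{782429}{10 + 2 \cdot 351} = \frac{782429}{10 + 702} = \frac{782429}{712}$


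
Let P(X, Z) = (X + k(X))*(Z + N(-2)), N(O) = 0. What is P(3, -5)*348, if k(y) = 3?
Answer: -10440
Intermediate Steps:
P(X, Z) = Z*(3 + X) (P(X, Z) = (X + 3)*(Z + 0) = (3 + X)*Z = Z*(3 + X))
P(3, -5)*348 = -5*(3 + 3)*348 = -5*6*348 = -30*348 = -10440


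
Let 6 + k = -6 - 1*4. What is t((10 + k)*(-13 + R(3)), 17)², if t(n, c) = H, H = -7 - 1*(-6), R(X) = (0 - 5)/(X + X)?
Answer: 1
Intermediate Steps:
k = -16 (k = -6 + (-6 - 1*4) = -6 + (-6 - 4) = -6 - 10 = -16)
R(X) = -5/(2*X) (R(X) = -5*1/(2*X) = -5/(2*X))
H = -1 (H = -7 + 6 = -1)
t(n, c) = -1
t((10 + k)*(-13 + R(3)), 17)² = (-1)² = 1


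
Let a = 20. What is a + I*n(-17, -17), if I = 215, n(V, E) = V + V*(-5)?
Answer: 14640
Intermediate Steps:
n(V, E) = -4*V (n(V, E) = V - 5*V = -4*V)
a + I*n(-17, -17) = 20 + 215*(-4*(-17)) = 20 + 215*68 = 20 + 14620 = 14640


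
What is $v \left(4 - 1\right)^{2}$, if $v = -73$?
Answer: $-657$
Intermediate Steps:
$v \left(4 - 1\right)^{2} = - 73 \left(4 - 1\right)^{2} = - 73 \cdot 3^{2} = \left(-73\right) 9 = -657$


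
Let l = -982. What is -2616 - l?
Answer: -1634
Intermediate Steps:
-2616 - l = -2616 - 1*(-982) = -2616 + 982 = -1634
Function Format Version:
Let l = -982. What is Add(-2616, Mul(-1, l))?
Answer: -1634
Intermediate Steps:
Add(-2616, Mul(-1, l)) = Add(-2616, Mul(-1, -982)) = Add(-2616, 982) = -1634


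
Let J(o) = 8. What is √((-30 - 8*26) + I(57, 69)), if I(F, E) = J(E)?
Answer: I*√230 ≈ 15.166*I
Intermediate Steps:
I(F, E) = 8
√((-30 - 8*26) + I(57, 69)) = √((-30 - 8*26) + 8) = √((-30 - 208) + 8) = √(-238 + 8) = √(-230) = I*√230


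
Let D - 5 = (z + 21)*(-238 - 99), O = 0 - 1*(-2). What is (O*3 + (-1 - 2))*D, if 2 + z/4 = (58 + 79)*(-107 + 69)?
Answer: 21039936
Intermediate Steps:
z = -20832 (z = -8 + 4*((58 + 79)*(-107 + 69)) = -8 + 4*(137*(-38)) = -8 + 4*(-5206) = -8 - 20824 = -20832)
O = 2 (O = 0 + 2 = 2)
D = 7013312 (D = 5 + (-20832 + 21)*(-238 - 99) = 5 - 20811*(-337) = 5 + 7013307 = 7013312)
(O*3 + (-1 - 2))*D = (2*3 + (-1 - 2))*7013312 = (6 - 3)*7013312 = 3*7013312 = 21039936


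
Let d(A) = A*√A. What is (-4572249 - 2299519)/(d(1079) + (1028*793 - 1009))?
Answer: -2797479573380/330828640993 + 3707318836*√1079/330828640993 ≈ -8.0879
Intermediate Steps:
d(A) = A^(3/2)
(-4572249 - 2299519)/(d(1079) + (1028*793 - 1009)) = (-4572249 - 2299519)/(1079^(3/2) + (1028*793 - 1009)) = -6871768/(1079*√1079 + (815204 - 1009)) = -6871768/(1079*√1079 + 814195) = -6871768/(814195 + 1079*√1079)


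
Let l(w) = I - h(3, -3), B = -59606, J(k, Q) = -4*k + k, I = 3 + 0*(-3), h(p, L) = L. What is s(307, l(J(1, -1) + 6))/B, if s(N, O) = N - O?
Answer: -301/59606 ≈ -0.0050498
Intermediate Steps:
I = 3 (I = 3 + 0 = 3)
J(k, Q) = -3*k
l(w) = 6 (l(w) = 3 - 1*(-3) = 3 + 3 = 6)
s(307, l(J(1, -1) + 6))/B = (307 - 1*6)/(-59606) = (307 - 6)*(-1/59606) = 301*(-1/59606) = -301/59606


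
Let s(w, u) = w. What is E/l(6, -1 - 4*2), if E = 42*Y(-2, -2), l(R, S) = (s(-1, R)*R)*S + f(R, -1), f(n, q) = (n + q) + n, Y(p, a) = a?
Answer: -84/65 ≈ -1.2923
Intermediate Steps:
f(n, q) = q + 2*n
l(R, S) = -1 + 2*R - R*S (l(R, S) = (-R)*S + (-1 + 2*R) = -R*S + (-1 + 2*R) = -1 + 2*R - R*S)
E = -84 (E = 42*(-2) = -84)
E/l(6, -1 - 4*2) = -84/(-1 + 2*6 - 1*6*(-1 - 4*2)) = -84/(-1 + 12 - 1*6*(-1 - 8)) = -84/(-1 + 12 - 1*6*(-9)) = -84/(-1 + 12 + 54) = -84/65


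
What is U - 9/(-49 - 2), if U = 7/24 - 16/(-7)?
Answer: 7865/2856 ≈ 2.7539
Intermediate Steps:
U = 433/168 (U = 7*(1/24) - 16*(-⅐) = 7/24 + 16/7 = 433/168 ≈ 2.5774)
U - 9/(-49 - 2) = 433/168 - 9/(-49 - 2) = 433/168 - 9/(-51) = 433/168 - 9*(-1/51) = 433/168 + 3/17 = 7865/2856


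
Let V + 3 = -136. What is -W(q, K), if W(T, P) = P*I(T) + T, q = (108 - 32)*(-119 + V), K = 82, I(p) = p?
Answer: 1627464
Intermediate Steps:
V = -139 (V = -3 - 136 = -139)
q = -19608 (q = (108 - 32)*(-119 - 139) = 76*(-258) = -19608)
W(T, P) = T + P*T (W(T, P) = P*T + T = T + P*T)
-W(q, K) = -(-19608)*(1 + 82) = -(-19608)*83 = -1*(-1627464) = 1627464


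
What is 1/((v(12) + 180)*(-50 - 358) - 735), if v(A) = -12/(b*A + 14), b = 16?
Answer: -103/7637577 ≈ -1.3486e-5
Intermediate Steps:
v(A) = -12/(14 + 16*A) (v(A) = -12/(16*A + 14) = -12/(14 + 16*A))
1/((v(12) + 180)*(-50 - 358) - 735) = 1/((-6/(7 + 8*12) + 180)*(-50 - 358) - 735) = 1/((-6/(7 + 96) + 180)*(-408) - 735) = 1/((-6/103 + 180)*(-408) - 735) = 1/((18534/103)*(-408) - 735) = 1/(-7561872/103 - 735) = 1/(-7637577/103) = -103/7637577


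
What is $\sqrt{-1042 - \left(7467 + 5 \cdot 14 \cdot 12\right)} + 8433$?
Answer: $8433 + i \sqrt{9349} \approx 8433.0 + 96.69 i$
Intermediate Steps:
$\sqrt{-1042 - \left(7467 + 5 \cdot 14 \cdot 12\right)} + 8433 = \sqrt{-1042 - \left(7467 + 70 \cdot 12\right)} + 8433 = \sqrt{-1042 - 8307} + 8433 = \sqrt{-9349} + 8433 = i \sqrt{9349} + 8433 = 8433 + i \sqrt{9349}$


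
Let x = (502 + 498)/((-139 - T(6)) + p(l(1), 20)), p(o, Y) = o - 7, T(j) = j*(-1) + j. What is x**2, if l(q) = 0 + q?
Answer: 40000/841 ≈ 47.562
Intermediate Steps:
l(q) = q
T(j) = 0 (T(j) = -j + j = 0)
p(o, Y) = -7 + o
x = -200/29 (x = (502 + 498)/((-139 - 1*0) + (-7 + 1)) = 1000/((-139 + 0) - 6) = 1000/(-139 - 6) = 1000/(-145) = 1000*(-1/145) = -200/29 ≈ -6.8966)
x**2 = (-200/29)**2 = 40000/841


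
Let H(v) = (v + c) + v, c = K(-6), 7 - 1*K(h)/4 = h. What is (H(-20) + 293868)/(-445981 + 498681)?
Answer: 474/85 ≈ 5.5765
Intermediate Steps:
K(h) = 28 - 4*h
c = 52 (c = 28 - 4*(-6) = 28 + 24 = 52)
H(v) = 52 + 2*v (H(v) = (v + 52) + v = (52 + v) + v = 52 + 2*v)
(H(-20) + 293868)/(-445981 + 498681) = ((52 + 2*(-20)) + 293868)/(-445981 + 498681) = ((52 - 40) + 293868)/52700 = (12 + 293868)*(1/52700) = 293880*(1/52700) = 474/85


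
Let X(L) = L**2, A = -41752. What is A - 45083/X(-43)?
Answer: -77244531/1849 ≈ -41776.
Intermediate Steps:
A - 45083/X(-43) = -41752 - 45083/((-43)**2) = -41752 - 45083/1849 = -77244531/1849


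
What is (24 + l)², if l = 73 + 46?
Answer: 20449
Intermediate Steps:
l = 119
(24 + l)² = (24 + 119)² = 143² = 20449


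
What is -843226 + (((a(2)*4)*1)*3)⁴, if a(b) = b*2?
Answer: 4465190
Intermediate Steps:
a(b) = 2*b
-843226 + (((a(2)*4)*1)*3)⁴ = -843226 + ((((2*2)*4)*1)*3)⁴ = -843226 + (((4*4)*1)*3)⁴ = -843226 + ((16*1)*3)⁴ = -843226 + (16*3)⁴ = -843226 + 48⁴ = -843226 + 5308416 = 4465190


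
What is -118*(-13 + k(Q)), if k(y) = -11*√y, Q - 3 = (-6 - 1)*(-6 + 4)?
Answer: 1534 + 1298*√17 ≈ 6885.8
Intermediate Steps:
Q = 17 (Q = 3 + (-6 - 1)*(-6 + 4) = 3 - 7*(-2) = 3 + 14 = 17)
-118*(-13 + k(Q)) = -118*(-13 - 11*√17) = 1534 + 1298*√17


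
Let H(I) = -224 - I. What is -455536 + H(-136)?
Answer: -455624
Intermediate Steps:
-455536 + H(-136) = -455536 + (-224 - 1*(-136)) = -455536 + (-224 + 136) = -455536 - 88 = -455624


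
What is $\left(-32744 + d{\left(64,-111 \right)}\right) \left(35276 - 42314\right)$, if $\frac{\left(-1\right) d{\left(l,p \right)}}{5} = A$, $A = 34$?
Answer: $231648732$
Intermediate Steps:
$d{\left(l,p \right)} = -170$ ($d{\left(l,p \right)} = \left(-5\right) 34 = -170$)
$\left(-32744 + d{\left(64,-111 \right)}\right) \left(35276 - 42314\right) = \left(-32744 - 170\right) \left(35276 - 42314\right) = \left(-32914\right) \left(-7038\right) = 231648732$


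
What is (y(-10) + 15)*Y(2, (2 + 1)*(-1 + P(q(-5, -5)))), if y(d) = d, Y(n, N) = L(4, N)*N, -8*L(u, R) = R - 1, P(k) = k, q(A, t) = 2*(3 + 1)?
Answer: -525/2 ≈ -262.50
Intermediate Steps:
q(A, t) = 8 (q(A, t) = 2*4 = 8)
L(u, R) = ⅛ - R/8 (L(u, R) = -(R - 1)/8 = -(-1 + R)/8 = ⅛ - R/8)
Y(n, N) = N*(⅛ - N/8) (Y(n, N) = (⅛ - N/8)*N = N*(⅛ - N/8))
(y(-10) + 15)*Y(2, (2 + 1)*(-1 + P(q(-5, -5)))) = (-10 + 15)*(((2 + 1)*(-1 + 8))*(1 - (2 + 1)*(-1 + 8))/8) = 5*((3*7)*(1 - 3*7)/8) = 5*((⅛)*21*(1 - 1*21)) = 5*((⅛)*21*(1 - 21)) = 5*((⅛)*21*(-20)) = 5*(-105/2) = -525/2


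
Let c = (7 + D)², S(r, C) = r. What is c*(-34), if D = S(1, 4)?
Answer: -2176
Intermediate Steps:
D = 1
c = 64 (c = (7 + 1)² = 8² = 64)
c*(-34) = 64*(-34) = -2176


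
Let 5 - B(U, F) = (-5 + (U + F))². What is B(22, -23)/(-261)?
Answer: 31/261 ≈ 0.11877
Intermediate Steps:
B(U, F) = 5 - (-5 + F + U)² (B(U, F) = 5 - (-5 + (U + F))² = 5 - (-5 + (F + U))² = 5 - (-5 + F + U)²)
B(22, -23)/(-261) = (5 - (-5 - 23 + 22)²)/(-261) = (5 - 1*(-6)²)*(-1/261) = (5 - 1*36)*(-1/261) = (5 - 36)*(-1/261) = -31*(-1/261) = 31/261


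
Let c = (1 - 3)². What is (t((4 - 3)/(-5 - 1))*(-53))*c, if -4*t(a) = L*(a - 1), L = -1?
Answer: 371/6 ≈ 61.833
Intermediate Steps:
t(a) = -¼ + a/4 (t(a) = -(-1)*(a - 1)/4 = -(-1)*(-1 + a)/4 = -(1 - a)/4 = -¼ + a/4)
c = 4 (c = (-2)² = 4)
(t((4 - 3)/(-5 - 1))*(-53))*c = ((-¼ + ((4 - 3)/(-5 - 1))/4)*(-53))*4 = ((-¼ + (1/(-6))/4)*(-53))*4 = ((-¼ + (1*(-⅙))/4)*(-53))*4 = ((-¼ + (¼)*(-⅙))*(-53))*4 = ((-¼ - 1/24)*(-53))*4 = -7/24*(-53)*4 = (371/24)*4 = 371/6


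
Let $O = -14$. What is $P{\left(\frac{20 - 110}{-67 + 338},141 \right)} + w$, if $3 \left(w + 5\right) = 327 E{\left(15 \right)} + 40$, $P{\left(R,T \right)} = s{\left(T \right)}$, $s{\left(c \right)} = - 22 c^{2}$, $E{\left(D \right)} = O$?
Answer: $- \frac{1316699}{3} \approx -4.389 \cdot 10^{5}$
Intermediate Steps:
$E{\left(D \right)} = -14$
$P{\left(R,T \right)} = - 22 T^{2}$
$w = - \frac{4553}{3}$ ($w = -5 + \frac{327 \left(-14\right) + 40}{3} = -5 + \frac{-4578 + 40}{3} = -5 + \frac{1}{3} \left(-4538\right) = -5 - \frac{4538}{3} = - \frac{4553}{3} \approx -1517.7$)
$P{\left(\frac{20 - 110}{-67 + 338},141 \right)} + w = - 22 \cdot 141^{2} - \frac{4553}{3} = \left(-22\right) 19881 - \frac{4553}{3} = -437382 - \frac{4553}{3} = - \frac{1316699}{3}$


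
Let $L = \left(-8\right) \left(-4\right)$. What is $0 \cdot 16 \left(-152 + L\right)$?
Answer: $0$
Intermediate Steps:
$L = 32$
$0 \cdot 16 \left(-152 + L\right) = 0 \cdot 16 \left(-152 + 32\right) = 0 \left(-120\right) = 0$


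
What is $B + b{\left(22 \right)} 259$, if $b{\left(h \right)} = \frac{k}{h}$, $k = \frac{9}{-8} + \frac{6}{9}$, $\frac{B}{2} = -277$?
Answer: $- \frac{26851}{48} \approx -559.4$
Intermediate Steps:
$B = -554$ ($B = 2 \left(-277\right) = -554$)
$k = - \frac{11}{24}$ ($k = 9 \left(- \frac{1}{8}\right) + 6 \cdot \frac{1}{9} = - \frac{9}{8} + \frac{2}{3} = - \frac{11}{24} \approx -0.45833$)
$b{\left(h \right)} = - \frac{11}{24 h}$
$B + b{\left(22 \right)} 259 = -554 + - \frac{11}{24 \cdot 22} \cdot 259 = -554 + \left(- \frac{11}{24}\right) \frac{1}{22} \cdot 259 = -554 - \frac{259}{48} = - \frac{26851}{48}$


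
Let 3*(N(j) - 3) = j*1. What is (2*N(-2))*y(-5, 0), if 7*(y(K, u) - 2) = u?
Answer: 28/3 ≈ 9.3333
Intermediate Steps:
y(K, u) = 2 + u/7
N(j) = 3 + j/3 (N(j) = 3 + (j*1)/3 = 3 + j/3)
(2*N(-2))*y(-5, 0) = (2*(3 + (⅓)*(-2)))*(2 + (⅐)*0) = (2*(3 - ⅔))*(2 + 0) = (2*(7/3))*2 = (14/3)*2 = 28/3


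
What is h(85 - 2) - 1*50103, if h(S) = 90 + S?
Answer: -49930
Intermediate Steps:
h(85 - 2) - 1*50103 = (90 + (85 - 2)) - 1*50103 = (90 + 83) - 50103 = 173 - 50103 = -49930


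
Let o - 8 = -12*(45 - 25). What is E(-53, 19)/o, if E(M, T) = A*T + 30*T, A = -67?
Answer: 703/232 ≈ 3.0302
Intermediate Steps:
E(M, T) = -37*T (E(M, T) = -67*T + 30*T = -37*T)
o = -232 (o = 8 - 12*(45 - 25) = 8 - 12*20 = 8 - 240 = -232)
E(-53, 19)/o = -37*19/(-232) = -703*(-1/232) = 703/232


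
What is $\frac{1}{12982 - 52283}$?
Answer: $- \frac{1}{39301} \approx -2.5445 \cdot 10^{-5}$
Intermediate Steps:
$\frac{1}{12982 - 52283} = \frac{1}{-39301} = - \frac{1}{39301}$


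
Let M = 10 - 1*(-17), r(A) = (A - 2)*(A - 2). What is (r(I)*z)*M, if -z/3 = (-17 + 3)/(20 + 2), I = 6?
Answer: 9072/11 ≈ 824.73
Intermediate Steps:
r(A) = (-2 + A)² (r(A) = (-2 + A)*(-2 + A) = (-2 + A)²)
M = 27 (M = 10 + 17 = 27)
z = 21/11 (z = -3*(-17 + 3)/(20 + 2) = -(-42)/22 = -3*(-7/11) = 21/11 ≈ 1.9091)
(r(I)*z)*M = ((-2 + 6)²*(21/11))*27 = (4²*(21/11))*27 = (16*(21/11))*27 = (336/11)*27 = 9072/11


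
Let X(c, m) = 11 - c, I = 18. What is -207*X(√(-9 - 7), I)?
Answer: -2277 + 828*I ≈ -2277.0 + 828.0*I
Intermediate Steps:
-207*X(√(-9 - 7), I) = -207*(11 - √(-9 - 7)) = -207*(11 - √(-16)) = -207*(11 - 4*I) = -2277 + 828*I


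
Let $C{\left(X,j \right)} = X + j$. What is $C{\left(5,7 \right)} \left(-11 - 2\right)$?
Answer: $-156$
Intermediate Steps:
$C{\left(5,7 \right)} \left(-11 - 2\right) = \left(5 + 7\right) \left(-11 - 2\right) = 12 \left(-13\right) = -156$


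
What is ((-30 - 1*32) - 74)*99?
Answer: -13464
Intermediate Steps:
((-30 - 1*32) - 74)*99 = ((-30 - 32) - 74)*99 = (-62 - 74)*99 = -136*99 = -13464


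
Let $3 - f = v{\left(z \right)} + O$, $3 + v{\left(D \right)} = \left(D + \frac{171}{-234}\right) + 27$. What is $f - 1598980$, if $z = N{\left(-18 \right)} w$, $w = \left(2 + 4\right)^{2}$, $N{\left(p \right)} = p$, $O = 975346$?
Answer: $- \frac{66916155}{26} \approx -2.5737 \cdot 10^{6}$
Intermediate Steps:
$w = 36$ ($w = 6^{2} = 36$)
$z = -648$ ($z = \left(-18\right) 36 = -648$)
$v{\left(D \right)} = \frac{605}{26} + D$ ($v{\left(D \right)} = -3 + \left(\left(D + \frac{171}{-234}\right) + 27\right) = -3 + \left(\left(D + 171 \left(- \frac{1}{234}\right)\right) + 27\right) = -3 + \left(\left(D - \frac{19}{26}\right) + 27\right) = -3 + \left(\left(- \frac{19}{26} + D\right) + 27\right) = -3 + \left(\frac{683}{26} + D\right) = \frac{605}{26} + D$)
$f = - \frac{25342675}{26}$ ($f = 3 - \left(\left(\frac{605}{26} - 648\right) + 975346\right) = 3 - \left(- \frac{16243}{26} + 975346\right) = 3 - \frac{25342753}{26} = - \frac{25342675}{26} \approx -9.7472 \cdot 10^{5}$)
$f - 1598980 = - \frac{25342675}{26} - 1598980 = - \frac{66916155}{26}$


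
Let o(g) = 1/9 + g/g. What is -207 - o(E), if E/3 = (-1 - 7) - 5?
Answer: -1873/9 ≈ -208.11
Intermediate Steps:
E = -39 (E = 3*((-1 - 7) - 5) = 3*(-8 - 5) = 3*(-13) = -39)
o(g) = 10/9 (o(g) = 1*(1/9) + 1 = 1/9 + 1 = 10/9)
-207 - o(E) = -207 - 1*10/9 = -207 - 10/9 = -1873/9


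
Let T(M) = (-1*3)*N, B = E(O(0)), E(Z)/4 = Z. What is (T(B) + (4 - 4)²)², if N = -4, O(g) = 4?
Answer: 144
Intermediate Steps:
E(Z) = 4*Z
B = 16 (B = 4*4 = 16)
T(M) = 12 (T(M) = -1*3*(-4) = -3*(-4) = 12)
(T(B) + (4 - 4)²)² = (12 + (4 - 4)²)² = (12 + 0²)² = (12 + 0)² = 12² = 144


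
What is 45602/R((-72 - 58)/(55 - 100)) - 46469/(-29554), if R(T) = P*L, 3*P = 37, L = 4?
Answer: 506255242/546749 ≈ 925.94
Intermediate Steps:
P = 37/3 (P = (⅓)*37 = 37/3 ≈ 12.333)
R(T) = 148/3 (R(T) = (37/3)*4 = 148/3)
45602/R((-72 - 58)/(55 - 100)) - 46469/(-29554) = 45602/(148/3) - 46469/(-29554) = 45602*(3/148) - 46469*(-1/29554) = 68403/74 + 46469/29554 = 506255242/546749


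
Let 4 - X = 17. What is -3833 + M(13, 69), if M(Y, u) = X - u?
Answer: -3915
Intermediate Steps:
X = -13 (X = 4 - 1*17 = 4 - 17 = -13)
M(Y, u) = -13 - u
-3833 + M(13, 69) = -3833 + (-13 - 1*69) = -3833 + (-13 - 69) = -3833 - 82 = -3915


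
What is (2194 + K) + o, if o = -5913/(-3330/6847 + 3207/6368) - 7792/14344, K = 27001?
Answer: -140951700347545/449976659 ≈ -3.1324e+5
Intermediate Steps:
o = -154088768907050/449976659 (o = -5913/(-3330*1/6847 + 3207*(1/6368)) - 7792*1/14344 = -5913/(-3330/6847 + 3207/6368) - 974/1793 = -5913/752889/43601696 - 974/1793 = -5913*43601696/752889 - 974/1793 = -85938942816/250963 - 974/1793 = -154088768907050/449976659 ≈ -3.4244e+5)
(2194 + K) + o = (2194 + 27001) - 154088768907050/449976659 = 29195 - 154088768907050/449976659 = -140951700347545/449976659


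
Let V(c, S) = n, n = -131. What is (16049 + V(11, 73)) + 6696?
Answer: 22614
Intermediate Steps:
V(c, S) = -131
(16049 + V(11, 73)) + 6696 = (16049 - 131) + 6696 = 15918 + 6696 = 22614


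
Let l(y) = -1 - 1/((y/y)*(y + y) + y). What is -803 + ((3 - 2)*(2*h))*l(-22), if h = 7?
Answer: -26954/33 ≈ -816.79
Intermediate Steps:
l(y) = -1 - 1/(3*y) (l(y) = -1 - 1/(1*(2*y) + y) = -1 - 1/(2*y + y) = -1 - 1/(3*y))
-803 + ((3 - 2)*(2*h))*l(-22) = -803 + ((3 - 2)*(2*7))*((-⅓ - 1*(-22))/(-22)) = -803 + (1*14)*(-(-⅓ + 22)/22) = -803 + 14*(-1/22*65/3) = -803 + 14*(-65/66) = -803 - 455/33 = -26954/33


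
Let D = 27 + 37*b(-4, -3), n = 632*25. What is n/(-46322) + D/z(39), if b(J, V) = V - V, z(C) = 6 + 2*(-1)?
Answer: 593747/92644 ≈ 6.4089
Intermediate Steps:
z(C) = 4 (z(C) = 6 - 2 = 4)
n = 15800
b(J, V) = 0
D = 27 (D = 27 + 37*0 = 27 + 0 = 27)
n/(-46322) + D/z(39) = 15800/(-46322) + 27/4 = 15800*(-1/46322) + 27*(¼) = -7900/23161 + 27/4 = 593747/92644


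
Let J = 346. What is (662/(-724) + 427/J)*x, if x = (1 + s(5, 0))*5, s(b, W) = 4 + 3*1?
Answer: 400480/31313 ≈ 12.790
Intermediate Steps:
s(b, W) = 7 (s(b, W) = 4 + 3 = 7)
x = 40 (x = (1 + 7)*5 = 8*5 = 40)
(662/(-724) + 427/J)*x = (662/(-724) + 427/346)*40 = (662*(-1/724) + 427*(1/346))*40 = (-331/362 + 427/346)*40 = (10012/31313)*40 = 400480/31313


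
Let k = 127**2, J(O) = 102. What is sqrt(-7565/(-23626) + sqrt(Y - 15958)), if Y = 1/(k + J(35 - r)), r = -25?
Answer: sqrt(47085771148829090 + 9059947415356*I*sqrt(4204061054607))/383473606 ≈ 7.9576 + 7.9374*I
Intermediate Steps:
k = 16129
Y = 1/16231 (Y = 1/(16129 + 102) = 1/16231 ≈ 6.1610e-5)
sqrt(-7565/(-23626) + sqrt(Y - 15958)) = sqrt(-7565/(-23626) + sqrt(1/16231 - 15958)) = sqrt(-7565*(-1/23626) + sqrt(-259014297/16231)) = sqrt(7565/23626 + I*sqrt(4204061054607)/16231)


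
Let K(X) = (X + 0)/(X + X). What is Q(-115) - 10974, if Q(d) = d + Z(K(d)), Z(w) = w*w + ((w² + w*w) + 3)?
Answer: -44341/4 ≈ -11085.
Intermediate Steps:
K(X) = ½ (K(X) = X/((2*X)) = X*(1/(2*X)) = ½)
Z(w) = 3 + 3*w² (Z(w) = w² + ((w² + w²) + 3) = w² + (2*w² + 3) = w² + (3 + 2*w²) = 3 + 3*w²)
Q(d) = 15/4 + d (Q(d) = d + (3 + 3*(½)²) = d + (3 + 3*(¼)) = d + (3 + ¾) = d + 15/4 = 15/4 + d)
Q(-115) - 10974 = (15/4 - 115) - 10974 = -445/4 - 10974 = -44341/4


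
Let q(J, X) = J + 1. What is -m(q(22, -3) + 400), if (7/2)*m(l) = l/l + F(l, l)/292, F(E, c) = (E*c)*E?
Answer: -75687259/1022 ≈ -74058.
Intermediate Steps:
q(J, X) = 1 + J
F(E, c) = c*E²
m(l) = 2/7 + l³/1022 (m(l) = 2*(l/l + (l*l²)/292)/7 = 2*(1 + l³*(1/292))/7 = 2*(1 + l³/292)/7 = 2/7 + l³/1022)
-m(q(22, -3) + 400) = -(2/7 + ((1 + 22) + 400)³/1022) = -(2/7 + (23 + 400)³/1022) = -(2/7 + (1/1022)*423³) = -(2/7 + (1/1022)*75686967) = -(2/7 + 75686967/1022) = -1*75687259/1022 = -75687259/1022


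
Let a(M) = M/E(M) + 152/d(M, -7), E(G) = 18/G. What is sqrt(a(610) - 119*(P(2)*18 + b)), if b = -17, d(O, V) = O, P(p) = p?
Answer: sqrt(15414544145)/915 ≈ 135.69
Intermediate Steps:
a(M) = 152/M + M**2/18 (a(M) = M/((18/M)) + 152/M = M*(M/18) + 152/M = M**2/18 + 152/M = 152/M + M**2/18)
sqrt(a(610) - 119*(P(2)*18 + b)) = sqrt((1/18)*(2736 + 610**3)/610 - 119*(2*18 - 17)) = sqrt((1/18)*(1/610)*(2736 + 226981000) - 119*(36 - 17)) = sqrt((1/18)*(1/610)*226983736 - 119*19) = sqrt(56745934/2745 - 2261) = sqrt(50539489/2745) = sqrt(15414544145)/915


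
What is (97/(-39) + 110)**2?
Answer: 17581249/1521 ≈ 11559.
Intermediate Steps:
(97/(-39) + 110)**2 = (97*(-1/39) + 110)**2 = (-97/39 + 110)**2 = (4193/39)**2 = 17581249/1521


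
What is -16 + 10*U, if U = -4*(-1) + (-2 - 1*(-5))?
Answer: 54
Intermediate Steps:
U = 7 (U = 4 + (-2 + 5) = 4 + 3 = 7)
-16 + 10*U = -16 + 10*7 = -16 + 70 = 54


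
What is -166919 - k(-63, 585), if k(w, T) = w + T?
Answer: -167441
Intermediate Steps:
k(w, T) = T + w
-166919 - k(-63, 585) = -166919 - (585 - 63) = -166919 - 1*522 = -166919 - 522 = -167441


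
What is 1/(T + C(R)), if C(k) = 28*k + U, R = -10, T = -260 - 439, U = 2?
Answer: -1/977 ≈ -0.0010235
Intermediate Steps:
T = -699
C(k) = 2 + 28*k (C(k) = 28*k + 2 = 2 + 28*k)
1/(T + C(R)) = 1/(-699 + (2 + 28*(-10))) = 1/(-699 + (2 - 280)) = 1/(-699 - 278) = 1/(-977) = -1/977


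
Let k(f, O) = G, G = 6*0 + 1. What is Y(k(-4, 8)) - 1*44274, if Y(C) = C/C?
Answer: -44273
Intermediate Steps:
G = 1 (G = 0 + 1 = 1)
k(f, O) = 1
Y(C) = 1
Y(k(-4, 8)) - 1*44274 = 1 - 1*44274 = 1 - 44274 = -44273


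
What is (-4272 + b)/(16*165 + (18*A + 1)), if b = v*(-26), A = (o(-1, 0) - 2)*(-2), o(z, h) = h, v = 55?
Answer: -5702/2713 ≈ -2.1017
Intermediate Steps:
A = 4 (A = (0 - 2)*(-2) = -2*(-2) = 4)
b = -1430 (b = 55*(-26) = -1430)
(-4272 + b)/(16*165 + (18*A + 1)) = (-4272 - 1430)/(16*165 + (18*4 + 1)) = -5702/(2640 + (72 + 1)) = -5702/(2640 + 73) = -5702/2713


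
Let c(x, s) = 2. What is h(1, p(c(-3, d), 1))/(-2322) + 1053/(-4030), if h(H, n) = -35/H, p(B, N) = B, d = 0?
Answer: -44308/179955 ≈ -0.24622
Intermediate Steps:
h(1, p(c(-3, d), 1))/(-2322) + 1053/(-4030) = -35/1/(-2322) + 1053/(-4030) = -35*1*(-1/2322) + 1053*(-1/4030) = -35*(-1/2322) - 81/310 = 35/2322 - 81/310 = -44308/179955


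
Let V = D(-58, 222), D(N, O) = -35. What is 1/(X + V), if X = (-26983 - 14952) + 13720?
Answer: -1/28250 ≈ -3.5398e-5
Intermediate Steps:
X = -28215 (X = -41935 + 13720 = -28215)
V = -35
1/(X + V) = 1/(-28215 - 35) = 1/(-28250) = -1/28250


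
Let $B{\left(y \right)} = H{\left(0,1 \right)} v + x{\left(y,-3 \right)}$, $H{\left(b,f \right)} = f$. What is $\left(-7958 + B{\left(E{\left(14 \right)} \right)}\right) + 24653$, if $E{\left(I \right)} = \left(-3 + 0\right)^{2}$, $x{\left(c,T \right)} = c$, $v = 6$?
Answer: $16710$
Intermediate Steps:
$E{\left(I \right)} = 9$ ($E{\left(I \right)} = \left(-3\right)^{2} = 9$)
$B{\left(y \right)} = 6 + y$ ($B{\left(y \right)} = 1 \cdot 6 + y = 6 + y$)
$\left(-7958 + B{\left(E{\left(14 \right)} \right)}\right) + 24653 = \left(-7958 + \left(6 + 9\right)\right) + 24653 = \left(-7958 + 15\right) + 24653 = -7943 + 24653 = 16710$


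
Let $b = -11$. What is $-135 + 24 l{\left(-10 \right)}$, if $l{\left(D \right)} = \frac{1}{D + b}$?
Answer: $- \frac{953}{7} \approx -136.14$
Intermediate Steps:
$l{\left(D \right)} = \frac{1}{-11 + D}$ ($l{\left(D \right)} = \frac{1}{D - 11} = \frac{1}{-11 + D}$)
$-135 + 24 l{\left(-10 \right)} = -135 + \frac{24}{-11 - 10} = -135 + \frac{24}{-21} = -135 + 24 \left(- \frac{1}{21}\right) = -135 - \frac{8}{7} = - \frac{953}{7}$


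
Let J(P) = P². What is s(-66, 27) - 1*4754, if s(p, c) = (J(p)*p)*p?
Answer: 18969982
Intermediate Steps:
s(p, c) = p⁴ (s(p, c) = (p²*p)*p = p³*p = p⁴)
s(-66, 27) - 1*4754 = (-66)⁴ - 1*4754 = 18974736 - 4754 = 18969982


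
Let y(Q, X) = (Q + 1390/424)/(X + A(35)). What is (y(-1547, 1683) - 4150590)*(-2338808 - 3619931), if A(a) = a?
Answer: 9007894955319491951/364216 ≈ 2.4732e+13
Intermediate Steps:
y(Q, X) = (695/212 + Q)/(35 + X) (y(Q, X) = (Q + 1390/424)/(X + 35) = (Q + 1390*(1/424))/(35 + X) = (Q + 695/212)/(35 + X) = (695/212 + Q)/(35 + X))
(y(-1547, 1683) - 4150590)*(-2338808 - 3619931) = ((695/212 - 1547)/(35 + 1683) - 4150590)*(-2338808 - 3619931) = (-327269/212/1718 - 4150590)*(-5958739) = ((1/1718)*(-327269/212) - 4150590)*(-5958739) = (-327269/364216 - 4150590)*(-5958739) = -1511711614709/364216*(-5958739) = 9007894955319491951/364216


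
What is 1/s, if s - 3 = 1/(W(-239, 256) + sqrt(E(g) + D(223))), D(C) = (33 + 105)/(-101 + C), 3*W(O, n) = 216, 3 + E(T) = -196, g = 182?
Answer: 989274/2981059 + I*sqrt(736270)/2981059 ≈ 0.33185 + 0.00028784*I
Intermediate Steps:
E(T) = -199 (E(T) = -3 - 196 = -199)
W(O, n) = 72 (W(O, n) = (1/3)*216 = 72)
D(C) = 138/(-101 + C)
s = 3 + 1/(72 + I*sqrt(736270)/61) (s = 3 + 1/(72 + sqrt(-199 + 138/(-101 + 223))) = 3 + 1/(72 + sqrt(-199 + 138/122)) = 3 + 1/(72 + sqrt(-199 + 138*(1/122))) = 3 + 1/(72 + sqrt(-199 + 69/61)) = 3 + 1/(72 + sqrt(-12070/61)) = 3 + 1/(72 + I*sqrt(736270)/61) ≈ 3.0134 - 0.0026137*I)
1/s = 1/(494637/164147 - I*sqrt(736270)/328294)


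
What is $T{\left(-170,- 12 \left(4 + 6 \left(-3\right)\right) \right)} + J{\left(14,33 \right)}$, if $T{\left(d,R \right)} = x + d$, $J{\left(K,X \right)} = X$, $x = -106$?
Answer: $-243$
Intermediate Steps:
$T{\left(d,R \right)} = -106 + d$
$T{\left(-170,- 12 \left(4 + 6 \left(-3\right)\right) \right)} + J{\left(14,33 \right)} = \left(-106 - 170\right) + 33 = -276 + 33 = -243$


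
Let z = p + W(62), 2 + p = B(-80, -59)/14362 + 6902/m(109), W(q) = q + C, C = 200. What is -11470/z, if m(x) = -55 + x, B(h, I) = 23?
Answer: -143476380/4851133 ≈ -29.576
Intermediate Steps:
W(q) = 200 + q (W(q) = q + 200 = 200 + q)
p = 48788335/387774 (p = -2 + (23/14362 + 6902/(-55 + 109)) = -2 + (23*(1/14362) + 6902/54) = -2 + (23/14362 + 6902*(1/54)) = -2 + (23/14362 + 3451/27) = -2 + 49563883/387774 = 48788335/387774 ≈ 125.82)
z = 150385123/387774 (z = 48788335/387774 + (200 + 62) = 48788335/387774 + 262 = 150385123/387774 ≈ 387.82)
-11470/z = -11470/150385123/387774 = -11470*387774/150385123 = -143476380/4851133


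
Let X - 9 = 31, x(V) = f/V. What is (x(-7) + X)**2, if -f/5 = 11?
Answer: 112225/49 ≈ 2290.3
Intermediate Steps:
f = -55 (f = -5*11 = -55)
x(V) = -55/V
X = 40 (X = 9 + 31 = 40)
(x(-7) + X)**2 = (-55/(-7) + 40)**2 = (-55*(-1/7) + 40)**2 = (55/7 + 40)**2 = (335/7)**2 = 112225/49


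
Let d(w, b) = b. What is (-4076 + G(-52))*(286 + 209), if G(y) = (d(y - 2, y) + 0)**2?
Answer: -679140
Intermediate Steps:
G(y) = y**2 (G(y) = (y + 0)**2 = y**2)
(-4076 + G(-52))*(286 + 209) = (-4076 + (-52)**2)*(286 + 209) = (-4076 + 2704)*495 = -1372*495 = -679140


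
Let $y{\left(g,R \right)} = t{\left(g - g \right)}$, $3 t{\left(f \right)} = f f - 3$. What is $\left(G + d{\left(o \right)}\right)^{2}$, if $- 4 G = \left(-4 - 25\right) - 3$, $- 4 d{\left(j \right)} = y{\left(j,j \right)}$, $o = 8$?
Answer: $\frac{1089}{16} \approx 68.063$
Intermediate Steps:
$t{\left(f \right)} = -1 + \frac{f^{2}}{3}$ ($t{\left(f \right)} = \frac{f f - 3}{3} = \frac{f^{2} - 3}{3} = \frac{-3 + f^{2}}{3} = -1 + \frac{f^{2}}{3}$)
$y{\left(g,R \right)} = -1$ ($y{\left(g,R \right)} = -1 + \frac{\left(g - g\right)^{2}}{3} = -1 + \frac{0^{2}}{3} = -1 + \frac{1}{3} \cdot 0 = -1 + 0 = -1$)
$d{\left(j \right)} = \frac{1}{4}$ ($d{\left(j \right)} = \left(- \frac{1}{4}\right) \left(-1\right) = \frac{1}{4}$)
$G = 8$ ($G = - \frac{\left(-4 - 25\right) - 3}{4} = - \frac{-29 - 3}{4} = \left(- \frac{1}{4}\right) \left(-32\right) = 8$)
$\left(G + d{\left(o \right)}\right)^{2} = \left(8 + \frac{1}{4}\right)^{2} = \left(\frac{33}{4}\right)^{2} = \frac{1089}{16}$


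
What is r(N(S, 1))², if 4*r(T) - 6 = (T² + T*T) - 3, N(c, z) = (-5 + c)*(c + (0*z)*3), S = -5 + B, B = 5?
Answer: 9/16 ≈ 0.56250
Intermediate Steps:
S = 0 (S = -5 + 5 = 0)
N(c, z) = c*(-5 + c) (N(c, z) = (-5 + c)*(c + 0*3) = (-5 + c)*(c + 0) = (-5 + c)*c = c*(-5 + c))
r(T) = ¾ + T²/2 (r(T) = 3/2 + ((T² + T*T) - 3)/4 = 3/2 + ((T² + T²) - 3)/4 = 3/2 + (2*T² - 3)/4 = 3/2 + (-3 + 2*T²)/4 = 3/2 + (-¾ + T²/2) = ¾ + T²/2)
r(N(S, 1))² = (¾ + (0*(-5 + 0))²/2)² = (¾ + (0*(-5))²/2)² = (¾ + (½)*0²)² = (¾ + (½)*0)² = (¾ + 0)² = (¾)² = 9/16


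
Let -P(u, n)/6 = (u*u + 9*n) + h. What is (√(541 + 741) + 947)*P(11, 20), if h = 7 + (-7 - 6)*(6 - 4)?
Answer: -1602324 - 1692*√1282 ≈ -1.6629e+6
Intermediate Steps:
h = -19 (h = 7 - 13*2 = 7 - 26 = -19)
P(u, n) = 114 - 54*n - 6*u² (P(u, n) = -6*((u*u + 9*n) - 19) = -6*((u² + 9*n) - 19) = -6*(-19 + u² + 9*n) = 114 - 54*n - 6*u²)
(√(541 + 741) + 947)*P(11, 20) = (√(541 + 741) + 947)*(114 - 54*20 - 6*11²) = (√1282 + 947)*(114 - 1080 - 6*121) = (947 + √1282)*(114 - 1080 - 726) = (947 + √1282)*(-1692) = -1602324 - 1692*√1282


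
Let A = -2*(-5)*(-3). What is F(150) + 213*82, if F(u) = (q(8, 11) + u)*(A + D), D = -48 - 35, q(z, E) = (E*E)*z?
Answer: -108868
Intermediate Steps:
q(z, E) = z*E² (q(z, E) = E²*z = z*E²)
D = -83
A = -30 (A = 10*(-3) = -30)
F(u) = -109384 - 113*u (F(u) = (8*11² + u)*(-30 - 83) = (8*121 + u)*(-113) = (968 + u)*(-113) = -109384 - 113*u)
F(150) + 213*82 = (-109384 - 113*150) + 213*82 = (-109384 - 16950) + 17466 = -126334 + 17466 = -108868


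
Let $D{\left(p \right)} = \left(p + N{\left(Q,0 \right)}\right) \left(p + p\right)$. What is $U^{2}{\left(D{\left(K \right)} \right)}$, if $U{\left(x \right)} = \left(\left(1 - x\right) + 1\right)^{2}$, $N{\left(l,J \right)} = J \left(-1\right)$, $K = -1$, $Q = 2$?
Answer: $0$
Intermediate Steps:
$N{\left(l,J \right)} = - J$
$D{\left(p \right)} = 2 p^{2}$ ($D{\left(p \right)} = \left(p - 0\right) \left(p + p\right) = \left(p + 0\right) 2 p = p 2 p = 2 p^{2}$)
$U{\left(x \right)} = \left(2 - x\right)^{2}$
$U^{2}{\left(D{\left(K \right)} \right)} = \left(\left(-2 + 2 \left(-1\right)^{2}\right)^{2}\right)^{2} = \left(\left(-2 + 2 \cdot 1\right)^{2}\right)^{2} = \left(\left(-2 + 2\right)^{2}\right)^{2} = \left(0^{2}\right)^{2} = 0^{2} = 0$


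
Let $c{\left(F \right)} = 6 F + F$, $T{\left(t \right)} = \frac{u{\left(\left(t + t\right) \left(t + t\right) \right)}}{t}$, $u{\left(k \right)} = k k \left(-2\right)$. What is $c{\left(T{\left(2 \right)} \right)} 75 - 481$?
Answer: $-134881$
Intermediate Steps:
$u{\left(k \right)} = - 2 k^{2}$ ($u{\left(k \right)} = k^{2} \left(-2\right) = - 2 k^{2}$)
$T{\left(t \right)} = - 32 t^{3}$ ($T{\left(t \right)} = \frac{\left(-2\right) \left(\left(t + t\right) \left(t + t\right)\right)^{2}}{t} = \frac{\left(-2\right) \left(2 t 2 t\right)^{2}}{t} = \frac{\left(-2\right) \left(4 t^{2}\right)^{2}}{t} = \frac{\left(-2\right) 16 t^{4}}{t} = \frac{\left(-32\right) t^{4}}{t} = - 32 t^{3}$)
$c{\left(F \right)} = 7 F$
$c{\left(T{\left(2 \right)} \right)} 75 - 481 = 7 \left(- 32 \cdot 2^{3}\right) 75 - 481 = 7 \left(\left(-32\right) 8\right) 75 - 481 = 7 \left(-256\right) 75 - 481 = \left(-1792\right) 75 - 481 = -134400 - 481 = -134881$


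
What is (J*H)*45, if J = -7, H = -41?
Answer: 12915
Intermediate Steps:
(J*H)*45 = -7*(-41)*45 = 287*45 = 12915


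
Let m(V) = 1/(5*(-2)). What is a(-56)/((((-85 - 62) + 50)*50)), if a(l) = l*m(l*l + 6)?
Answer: -14/12125 ≈ -0.0011546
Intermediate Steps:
m(V) = -⅒ (m(V) = 1/(-10) = -⅒)
a(l) = -l/10 (a(l) = l*(-⅒) = -l/10)
a(-56)/((((-85 - 62) + 50)*50)) = (-⅒*(-56))/((((-85 - 62) + 50)*50)) = 28/(5*(((-147 + 50)*50))) = 28/(5*((-97*50))) = (28/5)/(-4850) = (28/5)*(-1/4850) = -14/12125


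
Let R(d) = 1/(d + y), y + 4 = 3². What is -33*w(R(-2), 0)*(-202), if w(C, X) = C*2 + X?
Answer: 4444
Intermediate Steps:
y = 5 (y = -4 + 3² = -4 + 9 = 5)
R(d) = 1/(5 + d) (R(d) = 1/(d + 5) = 1/(5 + d))
w(C, X) = X + 2*C (w(C, X) = 2*C + X = X + 2*C)
-33*w(R(-2), 0)*(-202) = -33*(0 + 2/(5 - 2))*(-202) = -33*(0 + 2/3)*(-202) = -33*(0 + 2*(⅓))*(-202) = -33*(0 + ⅔)*(-202) = -33*⅔*(-202) = -22*(-202) = 4444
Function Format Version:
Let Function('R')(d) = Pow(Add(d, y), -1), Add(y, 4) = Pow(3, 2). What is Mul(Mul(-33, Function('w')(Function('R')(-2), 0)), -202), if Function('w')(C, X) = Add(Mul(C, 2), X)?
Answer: 4444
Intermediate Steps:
y = 5 (y = Add(-4, Pow(3, 2)) = Add(-4, 9) = 5)
Function('R')(d) = Pow(Add(5, d), -1) (Function('R')(d) = Pow(Add(d, 5), -1) = Pow(Add(5, d), -1))
Function('w')(C, X) = Add(X, Mul(2, C)) (Function('w')(C, X) = Add(Mul(2, C), X) = Add(X, Mul(2, C)))
Mul(Mul(-33, Function('w')(Function('R')(-2), 0)), -202) = Mul(Mul(-33, Add(0, Mul(2, Pow(Add(5, -2), -1)))), -202) = Mul(Mul(-33, Add(0, Mul(2, Pow(3, -1)))), -202) = Mul(Mul(-33, Add(0, Mul(2, Rational(1, 3)))), -202) = Mul(Mul(-33, Add(0, Rational(2, 3))), -202) = Mul(Mul(-33, Rational(2, 3)), -202) = Mul(-22, -202) = 4444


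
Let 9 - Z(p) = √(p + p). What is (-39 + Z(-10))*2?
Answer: -60 - 4*I*√5 ≈ -60.0 - 8.9443*I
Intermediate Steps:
Z(p) = 9 - √2*√p (Z(p) = 9 - √(p + p) = 9 - √(2*p) = 9 - √2*√p)
(-39 + Z(-10))*2 = (-39 + (9 - √2*√(-10)))*2 = (-39 + (9 - √2*I*√10))*2 = (-39 + (9 - 2*I*√5))*2 = (-30 - 2*I*√5)*2 = -60 - 4*I*√5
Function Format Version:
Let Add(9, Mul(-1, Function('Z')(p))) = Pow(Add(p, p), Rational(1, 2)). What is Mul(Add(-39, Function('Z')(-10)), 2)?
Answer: Add(-60, Mul(-4, I, Pow(5, Rational(1, 2)))) ≈ Add(-60.000, Mul(-8.9443, I))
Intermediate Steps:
Function('Z')(p) = Add(9, Mul(-1, Pow(2, Rational(1, 2)), Pow(p, Rational(1, 2)))) (Function('Z')(p) = Add(9, Mul(-1, Pow(Add(p, p), Rational(1, 2)))) = Add(9, Mul(-1, Pow(Mul(2, p), Rational(1, 2)))) = Add(9, Mul(-1, Mul(Pow(2, Rational(1, 2)), Pow(p, Rational(1, 2))))) = Add(9, Mul(-1, Pow(2, Rational(1, 2)), Pow(p, Rational(1, 2)))))
Mul(Add(-39, Function('Z')(-10)), 2) = Mul(Add(-39, Add(9, Mul(-1, Pow(2, Rational(1, 2)), Pow(-10, Rational(1, 2))))), 2) = Mul(Add(-39, Add(9, Mul(-1, Pow(2, Rational(1, 2)), Mul(I, Pow(10, Rational(1, 2)))))), 2) = Mul(Add(-39, Add(9, Mul(-2, I, Pow(5, Rational(1, 2))))), 2) = Mul(Add(-30, Mul(-2, I, Pow(5, Rational(1, 2)))), 2) = Add(-60, Mul(-4, I, Pow(5, Rational(1, 2))))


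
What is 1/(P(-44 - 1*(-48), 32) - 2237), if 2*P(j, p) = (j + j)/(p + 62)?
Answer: -47/105137 ≈ -0.00044704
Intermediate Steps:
P(j, p) = j/(62 + p) (P(j, p) = ((j + j)/(p + 62))/2 = ((2*j)/(62 + p))/2 = (2*j/(62 + p))/2 = j/(62 + p))
1/(P(-44 - 1*(-48), 32) - 2237) = 1/((-44 - 1*(-48))/(62 + 32) - 2237) = 1/((-44 + 48)/94 - 2237) = 1/(4*(1/94) - 2237) = 1/(2/47 - 2237) = 1/(-105137/47) = -47/105137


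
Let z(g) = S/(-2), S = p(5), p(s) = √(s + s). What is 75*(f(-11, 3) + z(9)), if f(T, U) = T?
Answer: -825 - 75*√10/2 ≈ -943.58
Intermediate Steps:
p(s) = √2*√s (p(s) = √(2*s) = √2*√s)
S = √10 (S = √2*√5 = √10 ≈ 3.1623)
z(g) = -√10/2 (z(g) = √10/(-2) = √10*(-½) = -√10/2)
75*(f(-11, 3) + z(9)) = 75*(-11 - √10/2) = -825 - 75*√10/2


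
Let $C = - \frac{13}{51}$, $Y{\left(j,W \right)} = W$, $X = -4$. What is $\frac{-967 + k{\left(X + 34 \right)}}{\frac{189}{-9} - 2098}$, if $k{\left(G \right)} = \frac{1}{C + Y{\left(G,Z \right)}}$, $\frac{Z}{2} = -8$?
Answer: $\frac{801694}{1756651} \approx 0.45638$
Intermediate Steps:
$Z = -16$ ($Z = 2 \left(-8\right) = -16$)
$C = - \frac{13}{51}$ ($C = \left(-13\right) \frac{1}{51} = - \frac{13}{51} \approx -0.2549$)
$k{\left(G \right)} = - \frac{51}{829}$ ($k{\left(G \right)} = \frac{1}{- \frac{13}{51} - 16} = \frac{1}{- \frac{829}{51}} = - \frac{51}{829}$)
$\frac{-967 + k{\left(X + 34 \right)}}{\frac{189}{-9} - 2098} = \frac{-967 - \frac{51}{829}}{\frac{189}{-9} - 2098} = - \frac{801694}{829 \left(189 \left(- \frac{1}{9}\right) - 2098\right)} = - \frac{801694}{829 \left(-21 - 2098\right)} = - \frac{801694}{829 \left(-2119\right)} = \left(- \frac{801694}{829}\right) \left(- \frac{1}{2119}\right) = \frac{801694}{1756651}$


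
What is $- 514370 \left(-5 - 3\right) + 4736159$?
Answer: $8851119$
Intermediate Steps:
$- 514370 \left(-5 - 3\right) + 4736159 = \left(-514370\right) \left(-8\right) + 4736159 = 4114960 + 4736159 = 8851119$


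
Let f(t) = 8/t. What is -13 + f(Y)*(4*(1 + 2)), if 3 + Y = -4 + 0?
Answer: -187/7 ≈ -26.714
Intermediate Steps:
Y = -7 (Y = -3 + (-4 + 0) = -3 - 4 = -7)
-13 + f(Y)*(4*(1 + 2)) = -13 + (8/(-7))*(4*(1 + 2)) = -13 + (8*(-⅐))*(4*3) = -13 - 8/7*12 = -13 - 96/7 = -187/7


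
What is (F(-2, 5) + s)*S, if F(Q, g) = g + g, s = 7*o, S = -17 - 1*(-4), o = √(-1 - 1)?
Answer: -130 - 91*I*√2 ≈ -130.0 - 128.69*I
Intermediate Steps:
o = I*√2 (o = √(-2) = I*√2 ≈ 1.4142*I)
S = -13 (S = -17 + 4 = -13)
s = 7*I*√2 (s = 7*(I*√2) = 7*I*√2 ≈ 9.8995*I)
F(Q, g) = 2*g
(F(-2, 5) + s)*S = (2*5 + 7*I*√2)*(-13) = (10 + 7*I*√2)*(-13) = -130 - 91*I*√2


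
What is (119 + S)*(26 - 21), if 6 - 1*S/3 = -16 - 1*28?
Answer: 1345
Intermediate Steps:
S = 150 (S = 18 - 3*(-16 - 1*28) = 18 - 3*(-16 - 28) = 18 - 3*(-44) = 18 + 132 = 150)
(119 + S)*(26 - 21) = (119 + 150)*(26 - 21) = 269*5 = 1345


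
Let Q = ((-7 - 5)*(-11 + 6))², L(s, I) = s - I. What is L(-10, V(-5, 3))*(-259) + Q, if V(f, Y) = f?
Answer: 4895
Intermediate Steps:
Q = 3600 (Q = (-12*(-5))² = 60² = 3600)
L(-10, V(-5, 3))*(-259) + Q = (-10 - 1*(-5))*(-259) + 3600 = (-10 + 5)*(-259) + 3600 = -5*(-259) + 3600 = 1295 + 3600 = 4895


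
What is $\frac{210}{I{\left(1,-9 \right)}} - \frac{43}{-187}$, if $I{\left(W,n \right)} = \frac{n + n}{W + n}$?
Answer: $\frac{52489}{561} \approx 93.563$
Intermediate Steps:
$I{\left(W,n \right)} = \frac{2 n}{W + n}$
$\frac{210}{I{\left(1,-9 \right)}} - \frac{43}{-187} = \frac{210}{2 \left(-9\right) \frac{1}{1 - 9}} - \frac{43}{-187} = \frac{210}{2 \left(-9\right) \frac{1}{-8}} - - \frac{43}{187} = \frac{210}{2 \left(-9\right) \left(- \frac{1}{8}\right)} + \frac{43}{187} = \frac{210}{\frac{9}{4}} + \frac{43}{187} = 210 \cdot \frac{4}{9} + \frac{43}{187} = \frac{280}{3} + \frac{43}{187} = \frac{52489}{561}$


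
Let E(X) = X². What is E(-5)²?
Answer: 625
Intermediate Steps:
E(-5)² = ((-5)²)² = 25² = 625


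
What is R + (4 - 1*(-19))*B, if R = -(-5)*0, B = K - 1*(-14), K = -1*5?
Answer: 207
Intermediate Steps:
K = -5
B = 9 (B = -5 - 1*(-14) = -5 + 14 = 9)
R = 0 (R = -1*0 = 0)
R + (4 - 1*(-19))*B = 0 + (4 - 1*(-19))*9 = 0 + (4 + 19)*9 = 0 + 23*9 = 0 + 207 = 207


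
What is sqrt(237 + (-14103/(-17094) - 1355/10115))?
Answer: sqrt(2230260499082)/96866 ≈ 15.417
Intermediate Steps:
sqrt(237 + (-14103/(-17094) - 1355/10115)) = sqrt(237 + (-14103*(-1/17094) - 1355*1/10115)) = sqrt(237 + (4701/5698 - 271/2023)) = sqrt(237 + 1137995/1646722) = sqrt(391411109/1646722) = sqrt(2230260499082)/96866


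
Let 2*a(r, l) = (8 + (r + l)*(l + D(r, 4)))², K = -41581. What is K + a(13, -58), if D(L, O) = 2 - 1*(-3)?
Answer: 5643287/2 ≈ 2.8216e+6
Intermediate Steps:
D(L, O) = 5 (D(L, O) = 2 + 3 = 5)
a(r, l) = (8 + (5 + l)*(l + r))²/2 (a(r, l) = (8 + (r + l)*(l + 5))²/2 = (8 + (l + r)*(5 + l))²/2 = (8 + (5 + l)*(l + r))²/2)
K + a(13, -58) = -41581 + (8 + (-58)² + 5*(-58) + 5*13 - 58*13)²/2 = -41581 + (8 + 3364 - 290 + 65 - 754)²/2 = -41581 + (½)*2393² = -41581 + (½)*5726449 = -41581 + 5726449/2 = 5643287/2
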